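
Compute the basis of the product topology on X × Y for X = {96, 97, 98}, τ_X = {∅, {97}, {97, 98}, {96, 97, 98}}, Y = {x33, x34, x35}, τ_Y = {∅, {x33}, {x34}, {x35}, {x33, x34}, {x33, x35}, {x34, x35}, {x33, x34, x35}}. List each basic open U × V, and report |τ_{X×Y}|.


Basis B = {∅ × ∅, {97} × {x33}, {97} × {x34}, {97} × {x35}, {97} × {x33, x34}, {97} × {x33, x35}, {97, 98} × {x33}, {97} × {x34, x35}, {97, 98} × {x34}, {97, 98} × {x35}, {96, 97, 98} × {x33}, {96, 97, 98} × {x34}, {96, 97, 98} × {x35}, {97} × {x33, x34, x35}, {97, 98} × {x33, x34}, {97, 98} × {x33, x35}, {97, 98} × {x34, x35}, {96, 97, 98} × {x33, x34}, {96, 97, 98} × {x33, x35}, {96, 97, 98} × {x34, x35}, {97, 98} × {x33, x34, x35}, {96, 97, 98} × {x33, x34, x35}}; |τ_{X×Y}| = 64.

Enumerate products U × V with U ∈ τ_X, V ∈ τ_Y (deduplicated):
  ∅ × ∅ = {} (∅)
  {97} × {x33} = {(97,x33)}
  {97} × {x34} = {(97,x34)}
  {97} × {x35} = {(97,x35)}
  {97} × {x33, x34} = {(97,x33), (97,x34)}
  {97} × {x33, x35} = {(97,x33), (97,x35)}
  {97, 98} × {x33} = {(97,x33), (98,x33)}
  {97} × {x34, x35} = {(97,x34), (97,x35)}
  {97, 98} × {x34} = {(97,x34), (98,x34)}
  {97, 98} × {x35} = {(97,x35), (98,x35)}
  {96, 97, 98} × {x33} = {(96,x33), (97,x33), (98,x33)}
  {96, 97, 98} × {x34} = {(96,x34), (97,x34), (98,x34)}
  {96, 97, 98} × {x35} = {(96,x35), (97,x35), (98,x35)}
  {97} × {x33, x34, x35} = {(97,x33), (97,x34), (97,x35)}
  {97, 98} × {x33, x34} = {(97,x33), (97,x34), (98,x33), (98,x34)}
  {97, 98} × {x33, x35} = {(97,x33), (97,x35), (98,x33), (98,x35)}
  {97, 98} × {x34, x35} = {(97,x34), (97,x35), (98,x34), (98,x35)}
  {96, 97, 98} × {x33, x34} = {(96,x33), (96,x34), (97,x33), (97,x34), (98,x33), (98,x34)}
  {96, 97, 98} × {x33, x35} = {(96,x33), (96,x35), (97,x33), (97,x35), (98,x33), (98,x35)}
  {96, 97, 98} × {x34, x35} = {(96,x34), (96,x35), (97,x34), (97,x35), (98,x34), (98,x35)}
  {97, 98} × {x33, x34, x35} = {(97,x33), (97,x34), (97,x35), (98,x33), (98,x34), (98,x35)}
  {96, 97, 98} × {x33, x34, x35} = {(96,x33), (96,x34), (96,x35), (97,x33), (97,x34), (97,x35), (98,x33), (98,x34), (98,x35)}
These 22 distinct sets form the basis B.
Close under arbitrary unions to get τ_{X×Y}; counting gives |τ_{X×Y}| = 64.


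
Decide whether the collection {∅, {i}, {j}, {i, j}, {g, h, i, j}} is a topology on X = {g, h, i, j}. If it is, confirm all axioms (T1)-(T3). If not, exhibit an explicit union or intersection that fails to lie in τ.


τ IS a topology on X.

Axiom (T1): ∅ ∈ τ? Yes; X ∈ τ? Yes.
Axiom (T2/T3): check pairwise unions and intersections of members of τ.
All pairwise intersections and unions checked — each lies in τ. Therefore τ satisfies (T1), (T2), (T3): it IS a topology on X.


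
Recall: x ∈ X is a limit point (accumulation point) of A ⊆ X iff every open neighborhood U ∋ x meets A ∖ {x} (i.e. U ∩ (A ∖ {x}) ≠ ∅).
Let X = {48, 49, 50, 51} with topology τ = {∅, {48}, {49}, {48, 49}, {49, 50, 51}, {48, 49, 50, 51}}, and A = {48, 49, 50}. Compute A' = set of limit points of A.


A' = {50, 51}

For each x ∈ X, list the open sets U ∈ τ with x ∈ U, then check whether U ∩ (A ∖ {x}) ≠ ∅ for every such U.
  x = 48: open {48} ∋ x has {48} ∩ (A ∖ {48}) = ∅, so x is NOT a limit point.
  x = 49: open {49} ∋ x has {49} ∩ (A ∖ {49}) = ∅, so x is NOT a limit point.
  x = 50: opens ∋ x are {49, 50, 51}, {48, 49, 50, 51}; each meets A ∖ {50}, so x IS a limit point.
  x = 51: opens ∋ x are {49, 50, 51}, {48, 49, 50, 51}; each meets A ∖ {51}, so x IS a limit point.
Collecting: A' = {50, 51}.


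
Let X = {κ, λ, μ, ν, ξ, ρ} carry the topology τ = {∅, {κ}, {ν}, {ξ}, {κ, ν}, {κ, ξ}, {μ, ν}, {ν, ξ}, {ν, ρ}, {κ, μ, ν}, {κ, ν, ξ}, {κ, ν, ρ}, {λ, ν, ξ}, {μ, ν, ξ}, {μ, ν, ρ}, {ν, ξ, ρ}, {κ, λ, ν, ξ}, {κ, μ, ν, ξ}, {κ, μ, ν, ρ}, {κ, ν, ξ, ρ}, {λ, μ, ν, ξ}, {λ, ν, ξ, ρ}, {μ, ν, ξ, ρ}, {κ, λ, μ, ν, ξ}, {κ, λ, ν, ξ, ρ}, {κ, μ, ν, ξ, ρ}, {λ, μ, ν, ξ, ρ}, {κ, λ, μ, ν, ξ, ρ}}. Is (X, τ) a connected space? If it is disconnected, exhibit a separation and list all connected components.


(X, τ) is disconnected; components = [{κ}, {λ, μ, ν, ξ, ρ}].

Find clopen sets (U ∈ τ with X ∖ U ∈ τ):
  U = ∅, X ∖ U = {κ, λ, μ, ν, ξ, ρ} — both open, so U is clopen.
  U = {κ}, X ∖ U = {λ, μ, ν, ξ, ρ} — both open, so U is clopen.
  U = {λ, μ, ν, ξ, ρ}, X ∖ U = {κ} — both open, so U is clopen.
  U = {κ, λ, μ, ν, ξ, ρ}, X ∖ U = ∅ — both open, so U is clopen.
Nontrivial clopen(s) exist: e.g. {κ}. So (X, τ) is disconnected.
Compute connected components by grouping points that agree on all clopens:
  component: {κ}
  component: {λ, μ, ν, ξ, ρ}


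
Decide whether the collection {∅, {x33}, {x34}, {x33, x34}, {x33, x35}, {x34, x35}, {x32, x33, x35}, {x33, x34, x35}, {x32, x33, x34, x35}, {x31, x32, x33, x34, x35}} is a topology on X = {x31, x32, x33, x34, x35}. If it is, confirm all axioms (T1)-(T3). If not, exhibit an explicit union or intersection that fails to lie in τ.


τ is NOT a topology on X.

Axiom (T1): ∅ ∈ τ? Yes; X ∈ τ? Yes.
Axiom (T2/T3): check pairwise unions and intersections of members of τ.
Counterexample for (T3): {x33, x35} ∩ {x34, x35} = {x35} ∉ τ. Therefore τ is NOT a topology.


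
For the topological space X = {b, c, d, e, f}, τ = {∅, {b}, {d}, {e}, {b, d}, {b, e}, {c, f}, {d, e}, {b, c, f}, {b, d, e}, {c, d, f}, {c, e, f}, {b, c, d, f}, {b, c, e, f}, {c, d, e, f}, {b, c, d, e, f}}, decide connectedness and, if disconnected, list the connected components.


(X, τ) is disconnected; components = [{b}, {d}, {e}, {c, f}].

Find clopen sets (U ∈ τ with X ∖ U ∈ τ):
  U = ∅, X ∖ U = {b, c, d, e, f} — both open, so U is clopen.
  U = {b}, X ∖ U = {c, d, e, f} — both open, so U is clopen.
  U = {d}, X ∖ U = {b, c, e, f} — both open, so U is clopen.
  U = {e}, X ∖ U = {b, c, d, f} — both open, so U is clopen.
  U = {b, d}, X ∖ U = {c, e, f} — both open, so U is clopen.
  U = {b, e}, X ∖ U = {c, d, f} — both open, so U is clopen.
  U = {c, f}, X ∖ U = {b, d, e} — both open, so U is clopen.
  U = {d, e}, X ∖ U = {b, c, f} — both open, so U is clopen.
  U = {b, c, f}, X ∖ U = {d, e} — both open, so U is clopen.
  U = {b, d, e}, X ∖ U = {c, f} — both open, so U is clopen.
  U = {c, d, f}, X ∖ U = {b, e} — both open, so U is clopen.
  U = {c, e, f}, X ∖ U = {b, d} — both open, so U is clopen.
  U = {b, c, d, f}, X ∖ U = {e} — both open, so U is clopen.
  U = {b, c, e, f}, X ∖ U = {d} — both open, so U is clopen.
  U = {c, d, e, f}, X ∖ U = {b} — both open, so U is clopen.
  U = {b, c, d, e, f}, X ∖ U = ∅ — both open, so U is clopen.
Nontrivial clopen(s) exist: e.g. {b, d, e}. So (X, τ) is disconnected.
Compute connected components by grouping points that agree on all clopens:
  component: {b}
  component: {d}
  component: {e}
  component: {c, f}


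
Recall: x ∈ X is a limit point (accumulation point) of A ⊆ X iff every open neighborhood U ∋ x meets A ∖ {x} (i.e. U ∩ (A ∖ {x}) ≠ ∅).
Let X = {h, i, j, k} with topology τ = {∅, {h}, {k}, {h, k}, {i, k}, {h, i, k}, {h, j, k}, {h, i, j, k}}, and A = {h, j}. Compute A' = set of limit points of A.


A' = {j}

For each x ∈ X, list the open sets U ∈ τ with x ∈ U, then check whether U ∩ (A ∖ {x}) ≠ ∅ for every such U.
  x = h: open {h} ∋ x has {h} ∩ (A ∖ {h}) = ∅, so x is NOT a limit point.
  x = i: open {i, k} ∋ x has {i, k} ∩ (A ∖ {i}) = ∅, so x is NOT a limit point.
  x = j: opens ∋ x are {h, j, k}, {h, i, j, k}; each meets A ∖ {j}, so x IS a limit point.
  x = k: open {k} ∋ x has {k} ∩ (A ∖ {k}) = ∅, so x is NOT a limit point.
Collecting: A' = {j}.


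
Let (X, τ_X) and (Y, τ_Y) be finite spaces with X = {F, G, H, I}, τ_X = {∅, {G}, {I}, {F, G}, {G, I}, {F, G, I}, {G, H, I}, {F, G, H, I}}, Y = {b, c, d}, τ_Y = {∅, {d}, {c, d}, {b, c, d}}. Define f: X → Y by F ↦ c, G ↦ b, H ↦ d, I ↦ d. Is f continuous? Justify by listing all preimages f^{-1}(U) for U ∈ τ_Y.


f is NOT continuous.

Compute f^{-1}(U) for each U ∈ τ_Y:
  U = ∅: f^{-1}(U) = ∅ ∈ τ_X ✓.
  U = {d}: f^{-1}(U) = {H, I} ∉ τ_X ✗.
  U = {c, d}: f^{-1}(U) = {F, H, I} ∉ τ_X ✗.
  U = {b, c, d}: f^{-1}(U) = {F, G, H, I} ∈ τ_X ✓.
Found U = {d} with f^{-1}(U) = {H, I} not in τ_X. Therefore f is NOT continuous.


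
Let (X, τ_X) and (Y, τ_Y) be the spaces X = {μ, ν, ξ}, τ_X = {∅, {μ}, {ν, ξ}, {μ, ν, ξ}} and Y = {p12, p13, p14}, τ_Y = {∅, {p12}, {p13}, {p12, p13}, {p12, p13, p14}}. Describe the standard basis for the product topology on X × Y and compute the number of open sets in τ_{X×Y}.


Basis B = {∅ × ∅, {μ} × {p12}, {μ} × {p13}, {μ} × {p12, p13}, {ν, ξ} × {p12}, {ν, ξ} × {p13}, {μ} × {p12, p13, p14}, {μ, ν, ξ} × {p12}, {μ, ν, ξ} × {p13}, {ν, ξ} × {p12, p13}, {μ, ν, ξ} × {p12, p13}, {ν, ξ} × {p12, p13, p14}, {μ, ν, ξ} × {p12, p13, p14}}; |τ_{X×Y}| = 25.

Enumerate products U × V with U ∈ τ_X, V ∈ τ_Y (deduplicated):
  ∅ × ∅ = {} (∅)
  {μ} × {p12} = {(μ,p12)}
  {μ} × {p13} = {(μ,p13)}
  {μ} × {p12, p13} = {(μ,p12), (μ,p13)}
  {ν, ξ} × {p12} = {(ν,p12), (ξ,p12)}
  {ν, ξ} × {p13} = {(ν,p13), (ξ,p13)}
  {μ} × {p12, p13, p14} = {(μ,p12), (μ,p13), (μ,p14)}
  {μ, ν, ξ} × {p12} = {(μ,p12), (ν,p12), (ξ,p12)}
  {μ, ν, ξ} × {p13} = {(μ,p13), (ν,p13), (ξ,p13)}
  {ν, ξ} × {p12, p13} = {(ν,p12), (ν,p13), (ξ,p12), (ξ,p13)}
  {μ, ν, ξ} × {p12, p13} = {(μ,p12), (μ,p13), (ν,p12), (ν,p13), (ξ,p12), (ξ,p13)}
  {ν, ξ} × {p12, p13, p14} = {(ν,p12), (ν,p13), (ν,p14), (ξ,p12), (ξ,p13), (ξ,p14)}
  {μ, ν, ξ} × {p12, p13, p14} = {(μ,p12), (μ,p13), (μ,p14), (ν,p12), (ν,p13), (ν,p14), (ξ,p12), (ξ,p13), (ξ,p14)}
These 13 distinct sets form the basis B.
Close under arbitrary unions to get τ_{X×Y}; counting gives |τ_{X×Y}| = 25.


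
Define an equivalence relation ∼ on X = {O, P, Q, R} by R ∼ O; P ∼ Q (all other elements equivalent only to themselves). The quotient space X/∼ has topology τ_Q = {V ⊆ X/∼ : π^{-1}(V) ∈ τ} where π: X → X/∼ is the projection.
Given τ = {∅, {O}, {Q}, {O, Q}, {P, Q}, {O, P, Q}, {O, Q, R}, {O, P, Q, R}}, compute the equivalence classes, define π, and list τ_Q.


X/∼ = {[O=R], [P=Q]}; |τ_Q| = 3.

Equivalence classes: [O=R], [P=Q].
Quotient map π: X → X/∼ sends O ↦ [O=R], P ↦ [P=Q], Q ↦ [P=Q], R ↦ [O=R].
For each subset V ⊆ X/∼, compute π^{-1}(V) ⊆ X and check whether π^{-1}(V) ∈ τ. V is open in τ_Q iff π^{-1}(V) ∈ τ.
  V = {}: π^{-1}(V) = ∅ ∈ τ ✓.
  V = {[O=R]}: π^{-1}(V) = {O, R} ∉ τ ✗.
  V = {[P=Q]}: π^{-1}(V) = {P, Q} ∈ τ ✓.
  V = {[O=R], [P=Q]}: π^{-1}(V) = {O, P, Q, R} ∈ τ ✓.
Open sets in the quotient: τ_Q = {{}, {[P=Q]}, {[O=R], [P=Q]}} (3 elements).


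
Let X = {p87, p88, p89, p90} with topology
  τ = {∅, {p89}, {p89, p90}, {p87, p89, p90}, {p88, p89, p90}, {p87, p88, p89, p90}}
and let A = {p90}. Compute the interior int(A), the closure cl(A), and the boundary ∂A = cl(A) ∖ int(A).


int(A) = ∅, cl(A) = {p87, p88, p90}, ∂A = {p87, p88, p90}.

Closed sets in (X, τ) are complements of opens:
  closed(X, τ) = {∅, {p87}, {p88}, {p87, p88}, {p87, p88, p90}, {p87, p88, p89, p90}}.
int(A) = ⋃ {U ∈ τ : U ⊆ A}. Opens contained in A: ∅.
Taking the union of these: int(A) = ∅.
cl(A) = ⋂ {C closed : A ⊆ C}. Closed sets containing A: {p87, p88, p90}, {p87, p88, p89, p90}.
Intersecting these: cl(A) = {p87, p88, p90}.
∂A = cl(A) ∖ int(A) = {p87, p88, p90} ∖ ∅ = {p87, p88, p90}.


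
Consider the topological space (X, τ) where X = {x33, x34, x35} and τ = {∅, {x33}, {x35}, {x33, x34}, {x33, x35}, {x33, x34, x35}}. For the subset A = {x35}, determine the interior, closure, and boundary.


int(A) = {x35}, cl(A) = {x35}, ∂A = ∅.

Closed sets in (X, τ) are complements of opens:
  closed(X, τ) = {∅, {x34}, {x35}, {x33, x34}, {x34, x35}, {x33, x34, x35}}.
int(A) = ⋃ {U ∈ τ : U ⊆ A}. Opens contained in A: ∅, {x35}.
Taking the union of these: int(A) = {x35}.
cl(A) = ⋂ {C closed : A ⊆ C}. Closed sets containing A: {x35}, {x34, x35}, {x33, x34, x35}.
Intersecting these: cl(A) = {x35}.
∂A = cl(A) ∖ int(A) = {x35} ∖ {x35} = ∅.


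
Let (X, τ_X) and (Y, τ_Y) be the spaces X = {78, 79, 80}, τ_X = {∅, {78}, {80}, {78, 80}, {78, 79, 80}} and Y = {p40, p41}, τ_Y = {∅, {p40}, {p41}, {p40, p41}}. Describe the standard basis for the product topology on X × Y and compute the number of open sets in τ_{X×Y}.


Basis B = {∅ × ∅, {78} × {p40}, {78} × {p41}, {80} × {p40}, {80} × {p41}, {78} × {p40, p41}, {78, 80} × {p40}, {78, 80} × {p41}, {80} × {p40, p41}, {78, 79, 80} × {p40}, {78, 79, 80} × {p41}, {78, 80} × {p40, p41}, {78, 79, 80} × {p40, p41}}; |τ_{X×Y}| = 25.

Enumerate products U × V with U ∈ τ_X, V ∈ τ_Y (deduplicated):
  ∅ × ∅ = {} (∅)
  {78} × {p40} = {(78,p40)}
  {78} × {p41} = {(78,p41)}
  {80} × {p40} = {(80,p40)}
  {80} × {p41} = {(80,p41)}
  {78} × {p40, p41} = {(78,p40), (78,p41)}
  {78, 80} × {p40} = {(78,p40), (80,p40)}
  {78, 80} × {p41} = {(78,p41), (80,p41)}
  {80} × {p40, p41} = {(80,p40), (80,p41)}
  {78, 79, 80} × {p40} = {(78,p40), (79,p40), (80,p40)}
  {78, 79, 80} × {p41} = {(78,p41), (79,p41), (80,p41)}
  {78, 80} × {p40, p41} = {(78,p40), (78,p41), (80,p40), (80,p41)}
  {78, 79, 80} × {p40, p41} = {(78,p40), (78,p41), (79,p40), (79,p41), (80,p40), (80,p41)}
These 13 distinct sets form the basis B.
Close under arbitrary unions to get τ_{X×Y}; counting gives |τ_{X×Y}| = 25.


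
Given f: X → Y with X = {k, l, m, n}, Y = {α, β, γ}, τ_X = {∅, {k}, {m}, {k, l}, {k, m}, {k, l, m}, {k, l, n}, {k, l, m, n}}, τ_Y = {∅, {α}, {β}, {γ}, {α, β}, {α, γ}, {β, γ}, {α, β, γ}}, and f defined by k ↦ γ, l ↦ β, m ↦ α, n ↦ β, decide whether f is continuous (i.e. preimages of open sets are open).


f is NOT continuous.

Compute f^{-1}(U) for each U ∈ τ_Y:
  U = ∅: f^{-1}(U) = ∅ ∈ τ_X ✓.
  U = {α}: f^{-1}(U) = {m} ∈ τ_X ✓.
  U = {β}: f^{-1}(U) = {l, n} ∉ τ_X ✗.
  U = {γ}: f^{-1}(U) = {k} ∈ τ_X ✓.
  U = {α, β}: f^{-1}(U) = {l, m, n} ∉ τ_X ✗.
  U = {α, γ}: f^{-1}(U) = {k, m} ∈ τ_X ✓.
  U = {β, γ}: f^{-1}(U) = {k, l, n} ∈ τ_X ✓.
  U = {α, β, γ}: f^{-1}(U) = {k, l, m, n} ∈ τ_X ✓.
Found U = {β} with f^{-1}(U) = {l, n} not in τ_X. Therefore f is NOT continuous.


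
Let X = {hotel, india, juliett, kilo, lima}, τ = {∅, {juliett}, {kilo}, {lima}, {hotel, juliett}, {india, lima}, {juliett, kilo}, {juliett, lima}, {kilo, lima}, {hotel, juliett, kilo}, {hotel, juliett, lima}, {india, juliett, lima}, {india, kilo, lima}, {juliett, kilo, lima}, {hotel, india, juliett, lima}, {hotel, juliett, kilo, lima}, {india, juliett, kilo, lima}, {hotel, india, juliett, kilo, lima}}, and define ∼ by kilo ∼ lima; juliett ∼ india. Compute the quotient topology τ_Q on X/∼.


X/∼ = {[hotel], [india=juliett], [kilo=lima]}; |τ_Q| = 4.

Equivalence classes: [hotel], [india=juliett], [kilo=lima].
Quotient map π: X → X/∼ sends hotel ↦ [hotel], india ↦ [india=juliett], juliett ↦ [india=juliett], kilo ↦ [kilo=lima], lima ↦ [kilo=lima].
For each subset V ⊆ X/∼, compute π^{-1}(V) ⊆ X and check whether π^{-1}(V) ∈ τ. V is open in τ_Q iff π^{-1}(V) ∈ τ.
  V = {}: π^{-1}(V) = ∅ ∈ τ ✓.
  V = {[hotel]}: π^{-1}(V) = {hotel} ∉ τ ✗.
  V = {[india=juliett]}: π^{-1}(V) = {india, juliett} ∉ τ ✗.
  V = {[hotel], [india=juliett]}: π^{-1}(V) = {hotel, india, juliett} ∉ τ ✗.
  V = {[kilo=lima]}: π^{-1}(V) = {kilo, lima} ∈ τ ✓.
  V = {[hotel], [kilo=lima]}: π^{-1}(V) = {hotel, kilo, lima} ∉ τ ✗.
  V = {[india=juliett], [kilo=lima]}: π^{-1}(V) = {india, juliett, kilo, lima} ∈ τ ✓.
  V = {[hotel], [india=juliett], [kilo=lima]}: π^{-1}(V) = {hotel, india, juliett, kilo, lima} ∈ τ ✓.
Open sets in the quotient: τ_Q = {{}, {[kilo=lima]}, {[india=juliett], [kilo=lima]}, {[hotel], [india=juliett], [kilo=lima]}} (4 elements).


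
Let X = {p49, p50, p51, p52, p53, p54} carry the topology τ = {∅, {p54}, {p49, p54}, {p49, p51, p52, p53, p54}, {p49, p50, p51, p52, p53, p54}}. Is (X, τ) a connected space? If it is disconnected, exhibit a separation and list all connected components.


(X, τ) is connected.

Find clopen sets (U ∈ τ with X ∖ U ∈ τ):
  U = ∅, X ∖ U = {p49, p50, p51, p52, p53, p54} — both open, so U is clopen.
  U = {p49, p50, p51, p52, p53, p54}, X ∖ U = ∅ — both open, so U is clopen.
Only trivial clopens (∅ and X) exist, so (X, τ) is connected.
Compute connected components by grouping points that agree on all clopens:
  component: {p49, p50, p51, p52, p53, p54}


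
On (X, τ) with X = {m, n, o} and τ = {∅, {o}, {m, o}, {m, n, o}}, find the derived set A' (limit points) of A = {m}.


A' = {n}

For each x ∈ X, list the open sets U ∈ τ with x ∈ U, then check whether U ∩ (A ∖ {x}) ≠ ∅ for every such U.
  x = m: open {m, o} ∋ x has {m, o} ∩ (A ∖ {m}) = ∅, so x is NOT a limit point.
  x = n: opens ∋ x are {m, n, o}; each meets A ∖ {n}, so x IS a limit point.
  x = o: open {o} ∋ x has {o} ∩ (A ∖ {o}) = ∅, so x is NOT a limit point.
Collecting: A' = {n}.


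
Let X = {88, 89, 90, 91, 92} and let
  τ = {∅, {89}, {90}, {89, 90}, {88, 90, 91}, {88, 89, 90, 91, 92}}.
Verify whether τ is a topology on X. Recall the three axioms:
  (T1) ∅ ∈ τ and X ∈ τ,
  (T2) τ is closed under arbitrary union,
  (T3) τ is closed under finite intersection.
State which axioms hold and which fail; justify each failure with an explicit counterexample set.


τ is NOT a topology on X.

Axiom (T1): ∅ ∈ τ? Yes; X ∈ τ? Yes.
Axiom (T2/T3): check pairwise unions and intersections of members of τ.
Counterexample for (T2): {89} ∪ {88, 90, 91} = {88, 89, 90, 91} ∉ τ. Therefore τ is NOT a topology.


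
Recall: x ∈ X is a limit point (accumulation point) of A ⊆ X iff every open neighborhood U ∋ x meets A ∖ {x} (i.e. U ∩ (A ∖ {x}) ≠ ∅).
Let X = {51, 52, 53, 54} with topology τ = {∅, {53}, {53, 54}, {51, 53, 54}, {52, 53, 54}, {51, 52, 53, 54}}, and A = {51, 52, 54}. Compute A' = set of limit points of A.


A' = {51, 52}

For each x ∈ X, list the open sets U ∈ τ with x ∈ U, then check whether U ∩ (A ∖ {x}) ≠ ∅ for every such U.
  x = 51: opens ∋ x are {51, 53, 54}, {51, 52, 53, 54}; each meets A ∖ {51}, so x IS a limit point.
  x = 52: opens ∋ x are {52, 53, 54}, {51, 52, 53, 54}; each meets A ∖ {52}, so x IS a limit point.
  x = 53: open {53} ∋ x has {53} ∩ (A ∖ {53}) = ∅, so x is NOT a limit point.
  x = 54: open {53, 54} ∋ x has {53, 54} ∩ (A ∖ {54}) = ∅, so x is NOT a limit point.
Collecting: A' = {51, 52}.


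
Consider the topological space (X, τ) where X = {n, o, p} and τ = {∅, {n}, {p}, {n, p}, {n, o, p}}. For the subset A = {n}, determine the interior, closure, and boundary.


int(A) = {n}, cl(A) = {n, o}, ∂A = {o}.

Closed sets in (X, τ) are complements of opens:
  closed(X, τ) = {∅, {o}, {n, o}, {o, p}, {n, o, p}}.
int(A) = ⋃ {U ∈ τ : U ⊆ A}. Opens contained in A: ∅, {n}.
Taking the union of these: int(A) = {n}.
cl(A) = ⋂ {C closed : A ⊆ C}. Closed sets containing A: {n, o}, {n, o, p}.
Intersecting these: cl(A) = {n, o}.
∂A = cl(A) ∖ int(A) = {n, o} ∖ {n} = {o}.


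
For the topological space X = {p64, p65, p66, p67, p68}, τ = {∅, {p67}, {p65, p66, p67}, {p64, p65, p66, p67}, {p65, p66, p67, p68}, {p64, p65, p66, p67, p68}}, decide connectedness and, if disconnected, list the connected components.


(X, τ) is connected.

Find clopen sets (U ∈ τ with X ∖ U ∈ τ):
  U = ∅, X ∖ U = {p64, p65, p66, p67, p68} — both open, so U is clopen.
  U = {p64, p65, p66, p67, p68}, X ∖ U = ∅ — both open, so U is clopen.
Only trivial clopens (∅ and X) exist, so (X, τ) is connected.
Compute connected components by grouping points that agree on all clopens:
  component: {p64, p65, p66, p67, p68}


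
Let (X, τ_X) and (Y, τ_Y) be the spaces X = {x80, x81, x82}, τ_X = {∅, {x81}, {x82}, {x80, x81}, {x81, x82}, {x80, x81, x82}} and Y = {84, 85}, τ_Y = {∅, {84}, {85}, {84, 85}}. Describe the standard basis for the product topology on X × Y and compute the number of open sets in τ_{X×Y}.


Basis B = {∅ × ∅, {x81} × {84}, {x81} × {85}, {x82} × {84}, {x82} × {85}, {x80, x81} × {84}, {x80, x81} × {85}, {x81} × {84, 85}, {x81, x82} × {84}, {x81, x82} × {85}, {x82} × {84, 85}, {x80, x81, x82} × {84}, {x80, x81, x82} × {85}, {x80, x81} × {84, 85}, {x81, x82} × {84, 85}, {x80, x81, x82} × {84, 85}}; |τ_{X×Y}| = 36.

Enumerate products U × V with U ∈ τ_X, V ∈ τ_Y (deduplicated):
  ∅ × ∅ = {} (∅)
  {x81} × {84} = {(x81,84)}
  {x81} × {85} = {(x81,85)}
  {x82} × {84} = {(x82,84)}
  {x82} × {85} = {(x82,85)}
  {x80, x81} × {84} = {(x80,84), (x81,84)}
  {x80, x81} × {85} = {(x80,85), (x81,85)}
  {x81} × {84, 85} = {(x81,84), (x81,85)}
  {x81, x82} × {84} = {(x81,84), (x82,84)}
  {x81, x82} × {85} = {(x81,85), (x82,85)}
  {x82} × {84, 85} = {(x82,84), (x82,85)}
  {x80, x81, x82} × {84} = {(x80,84), (x81,84), (x82,84)}
  {x80, x81, x82} × {85} = {(x80,85), (x81,85), (x82,85)}
  {x80, x81} × {84, 85} = {(x80,84), (x80,85), (x81,84), (x81,85)}
  {x81, x82} × {84, 85} = {(x81,84), (x81,85), (x82,84), (x82,85)}
  {x80, x81, x82} × {84, 85} = {(x80,84), (x80,85), (x81,84), (x81,85), (x82,84), (x82,85)}
These 16 distinct sets form the basis B.
Close under arbitrary unions to get τ_{X×Y}; counting gives |τ_{X×Y}| = 36.


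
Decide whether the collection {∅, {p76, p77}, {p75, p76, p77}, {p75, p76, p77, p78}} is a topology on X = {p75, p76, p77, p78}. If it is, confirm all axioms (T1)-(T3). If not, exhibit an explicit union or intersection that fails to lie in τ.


τ IS a topology on X.

Axiom (T1): ∅ ∈ τ? Yes; X ∈ τ? Yes.
Axiom (T2/T3): check pairwise unions and intersections of members of τ.
All pairwise intersections and unions checked — each lies in τ. Therefore τ satisfies (T1), (T2), (T3): it IS a topology on X.


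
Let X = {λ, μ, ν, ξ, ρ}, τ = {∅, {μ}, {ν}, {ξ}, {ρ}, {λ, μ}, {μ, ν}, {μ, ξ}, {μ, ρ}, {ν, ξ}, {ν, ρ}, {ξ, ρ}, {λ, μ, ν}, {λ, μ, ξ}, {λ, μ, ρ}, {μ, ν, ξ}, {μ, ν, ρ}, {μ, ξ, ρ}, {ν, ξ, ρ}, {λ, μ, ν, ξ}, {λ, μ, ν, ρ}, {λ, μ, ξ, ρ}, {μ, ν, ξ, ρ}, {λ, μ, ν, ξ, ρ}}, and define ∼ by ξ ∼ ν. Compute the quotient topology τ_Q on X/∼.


X/∼ = {[λ], [μ], [ν=ξ], [ρ]}; |τ_Q| = 12.

Equivalence classes: [λ], [μ], [ν=ξ], [ρ].
Quotient map π: X → X/∼ sends λ ↦ [λ], μ ↦ [μ], ν ↦ [ν=ξ], ξ ↦ [ν=ξ], ρ ↦ [ρ].
For each subset V ⊆ X/∼, compute π^{-1}(V) ⊆ X and check whether π^{-1}(V) ∈ τ. V is open in τ_Q iff π^{-1}(V) ∈ τ.
  V = {}: π^{-1}(V) = ∅ ∈ τ ✓.
  V = {[λ]}: π^{-1}(V) = {λ} ∉ τ ✗.
  V = {[μ]}: π^{-1}(V) = {μ} ∈ τ ✓.
  V = {[λ], [μ]}: π^{-1}(V) = {λ, μ} ∈ τ ✓.
  V = {[ν=ξ]}: π^{-1}(V) = {ν, ξ} ∈ τ ✓.
  V = {[λ], [ν=ξ]}: π^{-1}(V) = {λ, ν, ξ} ∉ τ ✗.
  V = {[μ], [ν=ξ]}: π^{-1}(V) = {μ, ν, ξ} ∈ τ ✓.
  V = {[λ], [μ], [ν=ξ]}: π^{-1}(V) = {λ, μ, ν, ξ} ∈ τ ✓.
  V = {[ρ]}: π^{-1}(V) = {ρ} ∈ τ ✓.
  V = {[λ], [ρ]}: π^{-1}(V) = {λ, ρ} ∉ τ ✗.
  V = {[μ], [ρ]}: π^{-1}(V) = {μ, ρ} ∈ τ ✓.
  V = {[λ], [μ], [ρ]}: π^{-1}(V) = {λ, μ, ρ} ∈ τ ✓.
  V = {[ν=ξ], [ρ]}: π^{-1}(V) = {ν, ξ, ρ} ∈ τ ✓.
  V = {[λ], [ν=ξ], [ρ]}: π^{-1}(V) = {λ, ν, ξ, ρ} ∉ τ ✗.
  V = {[μ], [ν=ξ], [ρ]}: π^{-1}(V) = {μ, ν, ξ, ρ} ∈ τ ✓.
  V = {[λ], [μ], [ν=ξ], [ρ]}: π^{-1}(V) = {λ, μ, ν, ξ, ρ} ∈ τ ✓.
Open sets in the quotient: τ_Q = {{}, {[μ]}, {[λ], [μ]}, {[ν=ξ]}, {[μ], [ν=ξ]}, {[λ], [μ], [ν=ξ]}, {[ρ]}, {[μ], [ρ]}, {[λ], [μ], [ρ]}, {[ν=ξ], [ρ]}, {[μ], [ν=ξ], [ρ]}, {[λ], [μ], [ν=ξ], [ρ]}} (12 elements).


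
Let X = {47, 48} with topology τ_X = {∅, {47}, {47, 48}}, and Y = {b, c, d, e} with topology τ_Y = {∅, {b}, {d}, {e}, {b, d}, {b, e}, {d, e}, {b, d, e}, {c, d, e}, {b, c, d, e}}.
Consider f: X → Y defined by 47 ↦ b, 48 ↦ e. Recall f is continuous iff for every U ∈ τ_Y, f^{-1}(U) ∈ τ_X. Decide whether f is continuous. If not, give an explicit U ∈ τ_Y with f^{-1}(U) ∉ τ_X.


f is NOT continuous.

Compute f^{-1}(U) for each U ∈ τ_Y:
  U = ∅: f^{-1}(U) = ∅ ∈ τ_X ✓.
  U = {b}: f^{-1}(U) = {47} ∈ τ_X ✓.
  U = {d}: f^{-1}(U) = ∅ ∈ τ_X ✓.
  U = {e}: f^{-1}(U) = {48} ∉ τ_X ✗.
  U = {b, d}: f^{-1}(U) = {47} ∈ τ_X ✓.
  U = {b, e}: f^{-1}(U) = {47, 48} ∈ τ_X ✓.
  U = {d, e}: f^{-1}(U) = {48} ∉ τ_X ✗.
  U = {b, d, e}: f^{-1}(U) = {47, 48} ∈ τ_X ✓.
  U = {c, d, e}: f^{-1}(U) = {48} ∉ τ_X ✗.
  U = {b, c, d, e}: f^{-1}(U) = {47, 48} ∈ τ_X ✓.
Found U = {e} with f^{-1}(U) = {48} not in τ_X. Therefore f is NOT continuous.


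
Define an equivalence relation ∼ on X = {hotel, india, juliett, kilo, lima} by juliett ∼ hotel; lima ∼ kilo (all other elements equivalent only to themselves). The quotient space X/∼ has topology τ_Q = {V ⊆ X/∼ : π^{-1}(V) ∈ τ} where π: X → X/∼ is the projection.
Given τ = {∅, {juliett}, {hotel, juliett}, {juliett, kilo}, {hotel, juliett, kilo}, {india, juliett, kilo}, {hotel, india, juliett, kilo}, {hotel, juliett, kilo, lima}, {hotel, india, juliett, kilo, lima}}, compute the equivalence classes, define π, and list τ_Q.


X/∼ = {[hotel=juliett], [india], [kilo=lima]}; |τ_Q| = 4.

Equivalence classes: [hotel=juliett], [india], [kilo=lima].
Quotient map π: X → X/∼ sends hotel ↦ [hotel=juliett], india ↦ [india], juliett ↦ [hotel=juliett], kilo ↦ [kilo=lima], lima ↦ [kilo=lima].
For each subset V ⊆ X/∼, compute π^{-1}(V) ⊆ X and check whether π^{-1}(V) ∈ τ. V is open in τ_Q iff π^{-1}(V) ∈ τ.
  V = {}: π^{-1}(V) = ∅ ∈ τ ✓.
  V = {[hotel=juliett]}: π^{-1}(V) = {hotel, juliett} ∈ τ ✓.
  V = {[india]}: π^{-1}(V) = {india} ∉ τ ✗.
  V = {[hotel=juliett], [india]}: π^{-1}(V) = {hotel, india, juliett} ∉ τ ✗.
  V = {[kilo=lima]}: π^{-1}(V) = {kilo, lima} ∉ τ ✗.
  V = {[hotel=juliett], [kilo=lima]}: π^{-1}(V) = {hotel, juliett, kilo, lima} ∈ τ ✓.
  V = {[india], [kilo=lima]}: π^{-1}(V) = {india, kilo, lima} ∉ τ ✗.
  V = {[hotel=juliett], [india], [kilo=lima]}: π^{-1}(V) = {hotel, india, juliett, kilo, lima} ∈ τ ✓.
Open sets in the quotient: τ_Q = {{}, {[hotel=juliett]}, {[hotel=juliett], [kilo=lima]}, {[hotel=juliett], [india], [kilo=lima]}} (4 elements).


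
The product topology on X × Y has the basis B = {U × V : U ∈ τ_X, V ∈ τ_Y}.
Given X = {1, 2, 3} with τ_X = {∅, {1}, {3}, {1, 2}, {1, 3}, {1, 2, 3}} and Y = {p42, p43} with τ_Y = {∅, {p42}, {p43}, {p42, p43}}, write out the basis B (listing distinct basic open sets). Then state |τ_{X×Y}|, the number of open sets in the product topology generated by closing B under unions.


Basis B = {∅ × ∅, {1} × {p42}, {1} × {p43}, {3} × {p42}, {3} × {p43}, {1} × {p42, p43}, {1, 2} × {p42}, {1, 3} × {p42}, {1, 2} × {p43}, {1, 3} × {p43}, {3} × {p42, p43}, {1, 2, 3} × {p42}, {1, 2, 3} × {p43}, {1, 2} × {p42, p43}, {1, 3} × {p42, p43}, {1, 2, 3} × {p42, p43}}; |τ_{X×Y}| = 36.

Enumerate products U × V with U ∈ τ_X, V ∈ τ_Y (deduplicated):
  ∅ × ∅ = {} (∅)
  {1} × {p42} = {(1,p42)}
  {1} × {p43} = {(1,p43)}
  {3} × {p42} = {(3,p42)}
  {3} × {p43} = {(3,p43)}
  {1} × {p42, p43} = {(1,p42), (1,p43)}
  {1, 2} × {p42} = {(1,p42), (2,p42)}
  {1, 3} × {p42} = {(1,p42), (3,p42)}
  {1, 2} × {p43} = {(1,p43), (2,p43)}
  {1, 3} × {p43} = {(1,p43), (3,p43)}
  {3} × {p42, p43} = {(3,p42), (3,p43)}
  {1, 2, 3} × {p42} = {(1,p42), (2,p42), (3,p42)}
  {1, 2, 3} × {p43} = {(1,p43), (2,p43), (3,p43)}
  {1, 2} × {p42, p43} = {(1,p42), (1,p43), (2,p42), (2,p43)}
  {1, 3} × {p42, p43} = {(1,p42), (1,p43), (3,p42), (3,p43)}
  {1, 2, 3} × {p42, p43} = {(1,p42), (1,p43), (2,p42), (2,p43), (3,p42), (3,p43)}
These 16 distinct sets form the basis B.
Close under arbitrary unions to get τ_{X×Y}; counting gives |τ_{X×Y}| = 36.


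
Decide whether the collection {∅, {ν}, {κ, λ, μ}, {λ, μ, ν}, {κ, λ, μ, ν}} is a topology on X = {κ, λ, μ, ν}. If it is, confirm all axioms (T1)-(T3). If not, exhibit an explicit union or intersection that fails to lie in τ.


τ is NOT a topology on X.

Axiom (T1): ∅ ∈ τ? Yes; X ∈ τ? Yes.
Axiom (T2/T3): check pairwise unions and intersections of members of τ.
Counterexample for (T3): {κ, λ, μ} ∩ {λ, μ, ν} = {λ, μ} ∉ τ. Therefore τ is NOT a topology.


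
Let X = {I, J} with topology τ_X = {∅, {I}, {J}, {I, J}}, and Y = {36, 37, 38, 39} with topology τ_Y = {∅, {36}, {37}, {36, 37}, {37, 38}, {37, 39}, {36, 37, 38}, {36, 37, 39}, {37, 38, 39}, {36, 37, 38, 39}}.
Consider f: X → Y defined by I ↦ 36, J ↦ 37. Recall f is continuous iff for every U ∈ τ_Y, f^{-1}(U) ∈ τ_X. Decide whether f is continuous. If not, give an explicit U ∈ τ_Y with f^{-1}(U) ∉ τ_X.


f IS continuous.

Compute f^{-1}(U) for each U ∈ τ_Y:
  U = ∅: f^{-1}(U) = ∅ ∈ τ_X ✓.
  U = {36}: f^{-1}(U) = {I} ∈ τ_X ✓.
  U = {37}: f^{-1}(U) = {J} ∈ τ_X ✓.
  U = {36, 37}: f^{-1}(U) = {I, J} ∈ τ_X ✓.
  U = {37, 38}: f^{-1}(U) = {J} ∈ τ_X ✓.
  U = {37, 39}: f^{-1}(U) = {J} ∈ τ_X ✓.
  U = {36, 37, 38}: f^{-1}(U) = {I, J} ∈ τ_X ✓.
  U = {36, 37, 39}: f^{-1}(U) = {I, J} ∈ τ_X ✓.
  U = {37, 38, 39}: f^{-1}(U) = {J} ∈ τ_X ✓.
  U = {36, 37, 38, 39}: f^{-1}(U) = {I, J} ∈ τ_X ✓.
Every preimage lies in τ_X, so f IS continuous.


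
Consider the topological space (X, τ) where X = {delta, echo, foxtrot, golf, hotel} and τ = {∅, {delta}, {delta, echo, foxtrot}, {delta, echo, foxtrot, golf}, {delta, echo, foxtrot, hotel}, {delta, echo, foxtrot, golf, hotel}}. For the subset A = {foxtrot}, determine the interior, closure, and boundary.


int(A) = ∅, cl(A) = {echo, foxtrot, golf, hotel}, ∂A = {echo, foxtrot, golf, hotel}.

Closed sets in (X, τ) are complements of opens:
  closed(X, τ) = {∅, {golf}, {hotel}, {golf, hotel}, {echo, foxtrot, golf, hotel}, {delta, echo, foxtrot, golf, hotel}}.
int(A) = ⋃ {U ∈ τ : U ⊆ A}. Opens contained in A: ∅.
Taking the union of these: int(A) = ∅.
cl(A) = ⋂ {C closed : A ⊆ C}. Closed sets containing A: {echo, foxtrot, golf, hotel}, {delta, echo, foxtrot, golf, hotel}.
Intersecting these: cl(A) = {echo, foxtrot, golf, hotel}.
∂A = cl(A) ∖ int(A) = {echo, foxtrot, golf, hotel} ∖ ∅ = {echo, foxtrot, golf, hotel}.


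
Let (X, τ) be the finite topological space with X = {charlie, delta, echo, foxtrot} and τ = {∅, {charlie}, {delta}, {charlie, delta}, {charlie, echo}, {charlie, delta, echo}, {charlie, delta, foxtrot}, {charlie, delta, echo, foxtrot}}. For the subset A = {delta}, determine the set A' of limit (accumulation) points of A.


A' = {foxtrot}

For each x ∈ X, list the open sets U ∈ τ with x ∈ U, then check whether U ∩ (A ∖ {x}) ≠ ∅ for every such U.
  x = charlie: open {charlie} ∋ x has {charlie} ∩ (A ∖ {charlie}) = ∅, so x is NOT a limit point.
  x = delta: open {delta} ∋ x has {delta} ∩ (A ∖ {delta}) = ∅, so x is NOT a limit point.
  x = echo: open {charlie, echo} ∋ x has {charlie, echo} ∩ (A ∖ {echo}) = ∅, so x is NOT a limit point.
  x = foxtrot: opens ∋ x are {charlie, delta, foxtrot}, {charlie, delta, echo, foxtrot}; each meets A ∖ {foxtrot}, so x IS a limit point.
Collecting: A' = {foxtrot}.


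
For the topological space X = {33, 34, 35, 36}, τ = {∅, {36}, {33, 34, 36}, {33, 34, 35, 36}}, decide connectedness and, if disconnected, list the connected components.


(X, τ) is connected.

Find clopen sets (U ∈ τ with X ∖ U ∈ τ):
  U = ∅, X ∖ U = {33, 34, 35, 36} — both open, so U is clopen.
  U = {33, 34, 35, 36}, X ∖ U = ∅ — both open, so U is clopen.
Only trivial clopens (∅ and X) exist, so (X, τ) is connected.
Compute connected components by grouping points that agree on all clopens:
  component: {33, 34, 35, 36}


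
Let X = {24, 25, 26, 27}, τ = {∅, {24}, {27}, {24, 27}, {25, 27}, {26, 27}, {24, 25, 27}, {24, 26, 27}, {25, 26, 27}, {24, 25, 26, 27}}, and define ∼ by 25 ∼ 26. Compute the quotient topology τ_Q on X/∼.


X/∼ = {[24], [25=26], [27]}; |τ_Q| = 6.

Equivalence classes: [24], [25=26], [27].
Quotient map π: X → X/∼ sends 24 ↦ [24], 25 ↦ [25=26], 26 ↦ [25=26], 27 ↦ [27].
For each subset V ⊆ X/∼, compute π^{-1}(V) ⊆ X and check whether π^{-1}(V) ∈ τ. V is open in τ_Q iff π^{-1}(V) ∈ τ.
  V = {}: π^{-1}(V) = ∅ ∈ τ ✓.
  V = {[24]}: π^{-1}(V) = {24} ∈ τ ✓.
  V = {[25=26]}: π^{-1}(V) = {25, 26} ∉ τ ✗.
  V = {[24], [25=26]}: π^{-1}(V) = {24, 25, 26} ∉ τ ✗.
  V = {[27]}: π^{-1}(V) = {27} ∈ τ ✓.
  V = {[24], [27]}: π^{-1}(V) = {24, 27} ∈ τ ✓.
  V = {[25=26], [27]}: π^{-1}(V) = {25, 26, 27} ∈ τ ✓.
  V = {[24], [25=26], [27]}: π^{-1}(V) = {24, 25, 26, 27} ∈ τ ✓.
Open sets in the quotient: τ_Q = {{}, {[24]}, {[27]}, {[24], [27]}, {[25=26], [27]}, {[24], [25=26], [27]}} (6 elements).


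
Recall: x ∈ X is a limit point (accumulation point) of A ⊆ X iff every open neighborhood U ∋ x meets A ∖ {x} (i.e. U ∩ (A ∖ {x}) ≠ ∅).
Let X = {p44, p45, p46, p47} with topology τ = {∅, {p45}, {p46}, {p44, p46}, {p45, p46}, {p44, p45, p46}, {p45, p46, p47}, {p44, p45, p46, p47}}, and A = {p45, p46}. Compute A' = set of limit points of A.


A' = {p44, p47}

For each x ∈ X, list the open sets U ∈ τ with x ∈ U, then check whether U ∩ (A ∖ {x}) ≠ ∅ for every such U.
  x = p44: opens ∋ x are {p44, p46}, {p44, p45, p46}, {p44, p45, p46, p47}; each meets A ∖ {p44}, so x IS a limit point.
  x = p45: open {p45} ∋ x has {p45} ∩ (A ∖ {p45}) = ∅, so x is NOT a limit point.
  x = p46: open {p46} ∋ x has {p46} ∩ (A ∖ {p46}) = ∅, so x is NOT a limit point.
  x = p47: opens ∋ x are {p45, p46, p47}, {p44, p45, p46, p47}; each meets A ∖ {p47}, so x IS a limit point.
Collecting: A' = {p44, p47}.


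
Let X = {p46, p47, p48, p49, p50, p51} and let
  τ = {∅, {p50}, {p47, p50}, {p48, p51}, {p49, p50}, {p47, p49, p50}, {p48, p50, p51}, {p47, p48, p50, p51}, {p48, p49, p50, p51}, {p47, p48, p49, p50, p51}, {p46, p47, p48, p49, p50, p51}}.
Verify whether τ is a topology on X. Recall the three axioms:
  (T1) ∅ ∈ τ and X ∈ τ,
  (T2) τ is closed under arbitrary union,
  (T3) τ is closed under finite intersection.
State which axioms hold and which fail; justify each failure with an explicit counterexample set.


τ IS a topology on X.

Axiom (T1): ∅ ∈ τ? Yes; X ∈ τ? Yes.
Axiom (T2/T3): check pairwise unions and intersections of members of τ.
All pairwise intersections and unions checked — each lies in τ. Therefore τ satisfies (T1), (T2), (T3): it IS a topology on X.


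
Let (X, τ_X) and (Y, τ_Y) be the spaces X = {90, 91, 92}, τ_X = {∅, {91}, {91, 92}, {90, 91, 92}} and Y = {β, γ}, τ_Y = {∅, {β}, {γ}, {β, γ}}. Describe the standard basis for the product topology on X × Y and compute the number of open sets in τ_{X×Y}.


Basis B = {∅ × ∅, {91} × {β}, {91} × {γ}, {91} × {β, γ}, {91, 92} × {β}, {91, 92} × {γ}, {90, 91, 92} × {β}, {90, 91, 92} × {γ}, {91, 92} × {β, γ}, {90, 91, 92} × {β, γ}}; |τ_{X×Y}| = 16.

Enumerate products U × V with U ∈ τ_X, V ∈ τ_Y (deduplicated):
  ∅ × ∅ = {} (∅)
  {91} × {β} = {(91,β)}
  {91} × {γ} = {(91,γ)}
  {91} × {β, γ} = {(91,β), (91,γ)}
  {91, 92} × {β} = {(91,β), (92,β)}
  {91, 92} × {γ} = {(91,γ), (92,γ)}
  {90, 91, 92} × {β} = {(90,β), (91,β), (92,β)}
  {90, 91, 92} × {γ} = {(90,γ), (91,γ), (92,γ)}
  {91, 92} × {β, γ} = {(91,β), (91,γ), (92,β), (92,γ)}
  {90, 91, 92} × {β, γ} = {(90,β), (90,γ), (91,β), (91,γ), (92,β), (92,γ)}
These 10 distinct sets form the basis B.
Close under arbitrary unions to get τ_{X×Y}; counting gives |τ_{X×Y}| = 16.


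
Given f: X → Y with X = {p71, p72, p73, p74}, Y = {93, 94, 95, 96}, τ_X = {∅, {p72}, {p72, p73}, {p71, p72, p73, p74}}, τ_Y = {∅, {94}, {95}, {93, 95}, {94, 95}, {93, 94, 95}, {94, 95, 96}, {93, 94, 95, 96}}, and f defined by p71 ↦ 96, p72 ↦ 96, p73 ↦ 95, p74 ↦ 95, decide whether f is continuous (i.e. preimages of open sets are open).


f is NOT continuous.

Compute f^{-1}(U) for each U ∈ τ_Y:
  U = ∅: f^{-1}(U) = ∅ ∈ τ_X ✓.
  U = {94}: f^{-1}(U) = ∅ ∈ τ_X ✓.
  U = {95}: f^{-1}(U) = {p73, p74} ∉ τ_X ✗.
  U = {93, 95}: f^{-1}(U) = {p73, p74} ∉ τ_X ✗.
  U = {94, 95}: f^{-1}(U) = {p73, p74} ∉ τ_X ✗.
  U = {93, 94, 95}: f^{-1}(U) = {p73, p74} ∉ τ_X ✗.
  U = {94, 95, 96}: f^{-1}(U) = {p71, p72, p73, p74} ∈ τ_X ✓.
  U = {93, 94, 95, 96}: f^{-1}(U) = {p71, p72, p73, p74} ∈ τ_X ✓.
Found U = {95} with f^{-1}(U) = {p73, p74} not in τ_X. Therefore f is NOT continuous.


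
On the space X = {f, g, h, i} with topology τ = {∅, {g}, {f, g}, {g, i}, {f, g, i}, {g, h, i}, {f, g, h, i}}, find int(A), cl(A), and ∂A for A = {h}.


int(A) = ∅, cl(A) = {h}, ∂A = {h}.

Closed sets in (X, τ) are complements of opens:
  closed(X, τ) = {∅, {f}, {h}, {f, h}, {h, i}, {f, h, i}, {f, g, h, i}}.
int(A) = ⋃ {U ∈ τ : U ⊆ A}. Opens contained in A: ∅.
Taking the union of these: int(A) = ∅.
cl(A) = ⋂ {C closed : A ⊆ C}. Closed sets containing A: {h}, {f, h}, {h, i}, {f, h, i}, {f, g, h, i}.
Intersecting these: cl(A) = {h}.
∂A = cl(A) ∖ int(A) = {h} ∖ ∅ = {h}.


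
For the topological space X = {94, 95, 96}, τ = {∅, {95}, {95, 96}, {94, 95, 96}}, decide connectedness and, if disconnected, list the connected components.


(X, τ) is connected.

Find clopen sets (U ∈ τ with X ∖ U ∈ τ):
  U = ∅, X ∖ U = {94, 95, 96} — both open, so U is clopen.
  U = {94, 95, 96}, X ∖ U = ∅ — both open, so U is clopen.
Only trivial clopens (∅ and X) exist, so (X, τ) is connected.
Compute connected components by grouping points that agree on all clopens:
  component: {94, 95, 96}


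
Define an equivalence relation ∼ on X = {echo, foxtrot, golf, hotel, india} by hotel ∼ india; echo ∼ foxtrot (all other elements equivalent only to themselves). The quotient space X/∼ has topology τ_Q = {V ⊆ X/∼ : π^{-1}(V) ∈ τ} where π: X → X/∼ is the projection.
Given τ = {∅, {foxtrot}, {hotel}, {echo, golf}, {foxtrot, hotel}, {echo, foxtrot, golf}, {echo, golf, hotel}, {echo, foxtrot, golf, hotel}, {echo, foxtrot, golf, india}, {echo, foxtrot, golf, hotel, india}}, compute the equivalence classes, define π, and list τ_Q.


X/∼ = {[echo=foxtrot], [golf], [hotel=india]}; |τ_Q| = 3.

Equivalence classes: [echo=foxtrot], [golf], [hotel=india].
Quotient map π: X → X/∼ sends echo ↦ [echo=foxtrot], foxtrot ↦ [echo=foxtrot], golf ↦ [golf], hotel ↦ [hotel=india], india ↦ [hotel=india].
For each subset V ⊆ X/∼, compute π^{-1}(V) ⊆ X and check whether π^{-1}(V) ∈ τ. V is open in τ_Q iff π^{-1}(V) ∈ τ.
  V = {}: π^{-1}(V) = ∅ ∈ τ ✓.
  V = {[echo=foxtrot]}: π^{-1}(V) = {echo, foxtrot} ∉ τ ✗.
  V = {[golf]}: π^{-1}(V) = {golf} ∉ τ ✗.
  V = {[echo=foxtrot], [golf]}: π^{-1}(V) = {echo, foxtrot, golf} ∈ τ ✓.
  V = {[hotel=india]}: π^{-1}(V) = {hotel, india} ∉ τ ✗.
  V = {[echo=foxtrot], [hotel=india]}: π^{-1}(V) = {echo, foxtrot, hotel, india} ∉ τ ✗.
  V = {[golf], [hotel=india]}: π^{-1}(V) = {golf, hotel, india} ∉ τ ✗.
  V = {[echo=foxtrot], [golf], [hotel=india]}: π^{-1}(V) = {echo, foxtrot, golf, hotel, india} ∈ τ ✓.
Open sets in the quotient: τ_Q = {{}, {[echo=foxtrot], [golf]}, {[echo=foxtrot], [golf], [hotel=india]}} (3 elements).
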